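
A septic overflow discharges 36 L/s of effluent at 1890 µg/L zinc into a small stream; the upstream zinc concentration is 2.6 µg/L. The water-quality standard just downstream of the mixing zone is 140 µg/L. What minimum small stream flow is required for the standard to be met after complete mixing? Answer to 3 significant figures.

Set C_mix = 140: (Q·2.600 + 36.00·1890) / (Q + 36.00) = 140
→ Q = 36.00·(1890 − 140)/(140 − 2.600) = 458.5 L/s.

459 L/s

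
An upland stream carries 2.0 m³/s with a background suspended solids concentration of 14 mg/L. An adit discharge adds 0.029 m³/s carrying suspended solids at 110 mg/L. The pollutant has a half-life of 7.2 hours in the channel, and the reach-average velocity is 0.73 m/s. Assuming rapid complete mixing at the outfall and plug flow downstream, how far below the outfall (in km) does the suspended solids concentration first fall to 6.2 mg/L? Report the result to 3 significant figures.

24.8 km

Flow-weighted average: C = (2.000·14.00 + 0.02900·110.0) / 2.029 = 31.19/2.029 = 15.37 mg/L.
Half-life 7.2 h → k = ln 2 / 7.2 = 0.09627 h⁻¹ = 2.310 d⁻¹.
Set 15.37·exp(−k·t) = 6.2 → t = ln(15.37/6.2)/k = 33950 s = 9.432 h.
Distance = v·t = 0.73·33950 = 24790 m = 24.79 km.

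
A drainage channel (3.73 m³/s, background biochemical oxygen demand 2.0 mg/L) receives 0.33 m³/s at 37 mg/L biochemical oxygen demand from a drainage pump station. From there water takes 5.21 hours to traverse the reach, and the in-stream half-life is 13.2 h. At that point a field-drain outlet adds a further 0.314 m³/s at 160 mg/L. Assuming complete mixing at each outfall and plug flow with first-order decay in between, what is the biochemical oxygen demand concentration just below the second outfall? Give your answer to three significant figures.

Flow-weighted average: C = (3.730·2.000 + 0.3300·37.00) / 4.060 = 19.67/4.060 = 4.845 mg/L; combined flow 4.060 m³/s.
Half-life 13.2 h → k = ln 2 / 13.2 = 0.05251 h⁻¹ = 1.260 d⁻¹.
After decay, C = 4.845 × e^(−kt) = 4.845 × 0.7606 = 3.685 mg/L.
Second outfall: C = (4.060·3.685 + 0.3140·160.0)/4.374 = 14.91 mg/L.

14.9 mg/L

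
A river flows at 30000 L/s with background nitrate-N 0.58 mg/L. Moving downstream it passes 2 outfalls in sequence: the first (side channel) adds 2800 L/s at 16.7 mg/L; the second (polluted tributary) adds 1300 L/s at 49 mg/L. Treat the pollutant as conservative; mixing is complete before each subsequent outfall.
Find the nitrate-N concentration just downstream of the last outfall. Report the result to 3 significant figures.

Outfall 1: combined Q = 32800 L/s; C = (30000·0.5800 + 2800·16.70)/32800 = 1.956 mg/L.
Outfall 2: combined Q = 34100 L/s; C = (32800·1.956 + 1300·49.00)/34100 = 3.750 mg/L.

3.75 mg/L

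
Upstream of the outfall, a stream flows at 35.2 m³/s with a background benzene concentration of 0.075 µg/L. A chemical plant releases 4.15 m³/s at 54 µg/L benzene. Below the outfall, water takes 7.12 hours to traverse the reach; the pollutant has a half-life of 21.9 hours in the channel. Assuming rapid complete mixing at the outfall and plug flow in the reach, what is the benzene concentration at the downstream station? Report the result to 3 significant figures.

4.60 µg/L

After mixing, C = (35.20·0.07500 + 4.150·54.00) / 39.35 = 226.7/39.35 = 5.762 µg/L.
Half-life 21.9 h → k = ln 2 / 21.9 = 0.03165 h⁻¹ = 0.7596 d⁻¹.
Decay over the reach: 5.762·exp(−kt) = 5.762·0.7982 = 4.600 µg/L.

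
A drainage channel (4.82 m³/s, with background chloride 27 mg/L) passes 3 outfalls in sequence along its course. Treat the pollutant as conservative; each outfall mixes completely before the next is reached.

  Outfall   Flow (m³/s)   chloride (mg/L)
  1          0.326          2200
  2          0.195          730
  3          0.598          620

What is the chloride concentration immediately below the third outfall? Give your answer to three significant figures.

229 mg/L

After outfall 1: Q = 4.820 + 0.3260 = 5.146 m³/s; C = (4.820·27.00 + 0.3260·2200)/5.146 = 164.7 mg/L.
After outfall 2: Q = 5.146 + 0.1950 = 5.341 m³/s; C = (5.146·164.7 + 0.1950·730.0)/5.341 = 185.3 mg/L.
After outfall 3: Q = 5.341 + 0.5980 = 5.939 m³/s; C = (5.341·185.3 + 0.5980·620.0)/5.939 = 229.1 mg/L.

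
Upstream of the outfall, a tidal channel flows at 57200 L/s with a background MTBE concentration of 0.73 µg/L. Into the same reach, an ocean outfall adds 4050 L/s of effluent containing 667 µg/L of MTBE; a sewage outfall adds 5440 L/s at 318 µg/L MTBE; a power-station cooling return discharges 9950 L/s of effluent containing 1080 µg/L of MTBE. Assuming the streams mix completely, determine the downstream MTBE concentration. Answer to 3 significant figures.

Mass balance: C = (57200·0.7300 + 4050·667.0 + 5440·318.0 + 9950·1080) / 76640 = 15220000/76640 = 198.6 µg/L.

199 µg/L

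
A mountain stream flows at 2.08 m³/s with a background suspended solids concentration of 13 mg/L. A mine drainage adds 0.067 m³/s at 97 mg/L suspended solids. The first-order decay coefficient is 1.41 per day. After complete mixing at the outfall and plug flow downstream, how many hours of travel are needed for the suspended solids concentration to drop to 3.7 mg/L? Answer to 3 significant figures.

24.5 h

Mixed concentration C = ΣQC/ΣQ = (2.080·13.00 + 0.06700·97.00) / 2.147 = 33.54/2.147 = 15.62 mg/L.
15.62·exp(−k·t) = 3.7 → t = ln(15.62/3.7)/k = 88260 s = 24.52 h.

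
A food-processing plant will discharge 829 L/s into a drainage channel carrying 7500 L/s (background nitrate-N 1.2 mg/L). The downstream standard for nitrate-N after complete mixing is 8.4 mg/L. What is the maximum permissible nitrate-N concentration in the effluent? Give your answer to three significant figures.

At the limit, (Qr·Cr + Qe·Cₑ)/(Qr + Qe) = 8.4:
Cₑ = (8329·8.4 − 7500·1.200) / 829.0 = 73.54 mg/L.

73.5 mg/L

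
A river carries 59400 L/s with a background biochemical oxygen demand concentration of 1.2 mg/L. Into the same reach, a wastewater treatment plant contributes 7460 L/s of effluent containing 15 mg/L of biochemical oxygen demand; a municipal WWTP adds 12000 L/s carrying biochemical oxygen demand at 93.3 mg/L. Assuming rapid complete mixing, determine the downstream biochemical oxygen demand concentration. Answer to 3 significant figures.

Flow-weighted average: C = (59400·1.200 + 7460·15.00 + 12000·93.30) / 78860 = 1303000/78860 = 16.52 mg/L.

16.5 mg/L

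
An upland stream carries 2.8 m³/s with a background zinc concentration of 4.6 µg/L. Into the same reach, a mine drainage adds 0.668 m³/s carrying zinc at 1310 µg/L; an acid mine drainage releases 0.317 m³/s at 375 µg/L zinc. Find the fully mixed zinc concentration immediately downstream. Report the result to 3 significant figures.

266 µg/L

Conservation of mass: C = (2.800·4.600 + 0.6680·1310 + 0.3170·375.0) / 3.785 = 1007/3.785 = 266.0 µg/L.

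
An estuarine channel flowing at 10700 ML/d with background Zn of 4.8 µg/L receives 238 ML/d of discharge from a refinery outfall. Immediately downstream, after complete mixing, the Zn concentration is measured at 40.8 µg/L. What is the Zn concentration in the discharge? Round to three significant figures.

1660 µg/L

Mass balance: 10700·4.800 + 238.0·Cₑ = 10940·40.80
→ Cₑ = (10940·40.80 − 10700·4.800) / 238.0 = 1659 µg/L.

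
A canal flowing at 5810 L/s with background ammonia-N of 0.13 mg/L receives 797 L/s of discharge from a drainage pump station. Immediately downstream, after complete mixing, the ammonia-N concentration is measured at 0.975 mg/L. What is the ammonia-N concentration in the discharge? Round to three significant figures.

7.13 mg/L

Mass balance: 5810·0.1300 + 797.0·Cₑ = 6607·0.9750
→ Cₑ = (6607·0.9750 − 5810·0.1300) / 797.0 = 7.135 mg/L.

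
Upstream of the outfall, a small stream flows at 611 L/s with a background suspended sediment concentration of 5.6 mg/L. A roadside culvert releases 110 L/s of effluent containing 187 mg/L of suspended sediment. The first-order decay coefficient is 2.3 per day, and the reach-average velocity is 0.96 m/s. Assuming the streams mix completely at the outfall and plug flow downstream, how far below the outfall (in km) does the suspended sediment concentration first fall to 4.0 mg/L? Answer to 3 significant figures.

76.4 km

After mixing, C = (611.0·5.600 + 110.0·187.0) / 721.0 = 23990/721.0 = 33.28 mg/L.
Set 33.28·exp(−k·t) = 4.0 → t = ln(33.28/4.0)/k = 79580 s = 22.11 h.
Distance = v·t = 0.96·79580 = 76400 m = 76.40 km.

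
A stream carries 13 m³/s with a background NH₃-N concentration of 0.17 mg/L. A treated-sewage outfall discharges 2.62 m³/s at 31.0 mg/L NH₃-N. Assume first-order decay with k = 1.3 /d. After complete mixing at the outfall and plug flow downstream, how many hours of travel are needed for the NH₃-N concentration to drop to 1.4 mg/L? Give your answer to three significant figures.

After mixing, C = (13.00·0.1700 + 2.620·31.00) / 15.62 = 83.43/15.62 = 5.341 mg/L.
5.341·exp(−k·t) = 1.4 → t = ln(5.341/1.4)/k = 88990 s = 24.72 h.

24.7 h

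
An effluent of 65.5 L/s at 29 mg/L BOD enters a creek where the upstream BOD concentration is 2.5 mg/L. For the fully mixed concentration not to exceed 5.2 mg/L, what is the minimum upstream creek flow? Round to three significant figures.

Set C_mix = 5.2: (Q·2.500 + 65.50·29.00) / (Q + 65.50) = 5.2
→ Q = 65.50·(29.00 − 5.2)/(5.2 − 2.500) = 577.4 L/s.

577 L/s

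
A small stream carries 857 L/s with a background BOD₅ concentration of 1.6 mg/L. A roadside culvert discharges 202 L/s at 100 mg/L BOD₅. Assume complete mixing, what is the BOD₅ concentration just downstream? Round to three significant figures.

Mass balance: C = (857.0·1.600 + 202.0·100.0) / 1059 = 21570/1059 = 20.37 mg/L.

20.4 mg/L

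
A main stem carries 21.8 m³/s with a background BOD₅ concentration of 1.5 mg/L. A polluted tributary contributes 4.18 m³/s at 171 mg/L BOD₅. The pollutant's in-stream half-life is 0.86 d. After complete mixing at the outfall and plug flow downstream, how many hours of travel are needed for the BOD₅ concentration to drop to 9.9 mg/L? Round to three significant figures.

Flow-weighted average: C = (21.80·1.500 + 4.180·171.0) / 25.98 = 747.5/25.98 = 28.77 mg/L.
Half-life 0.86 d → k = ln 2 / 0.86 = 0.8060 d⁻¹.
28.77·exp(−k·t) = 9.9 → t = ln(28.77/9.9)/k = 114400 s = 31.77 h.

31.8 h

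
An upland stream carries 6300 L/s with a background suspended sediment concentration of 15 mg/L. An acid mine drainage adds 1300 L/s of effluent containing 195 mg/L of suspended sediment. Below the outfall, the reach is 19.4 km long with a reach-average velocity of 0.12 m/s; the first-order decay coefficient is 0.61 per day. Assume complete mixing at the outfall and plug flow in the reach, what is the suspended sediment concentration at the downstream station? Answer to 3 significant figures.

14.6 mg/L

Flow-weighted average: C = (6300·15.00 + 1300·195.0) / 7600 = 348000/7600 = 45.79 mg/L.
Travel time t = 19.4·1000 / 0.12 = 161700 s = 44.91 h.
Decay over the reach: 45.79·exp(−kt) = 45.79·0.3194 = 14.62 mg/L.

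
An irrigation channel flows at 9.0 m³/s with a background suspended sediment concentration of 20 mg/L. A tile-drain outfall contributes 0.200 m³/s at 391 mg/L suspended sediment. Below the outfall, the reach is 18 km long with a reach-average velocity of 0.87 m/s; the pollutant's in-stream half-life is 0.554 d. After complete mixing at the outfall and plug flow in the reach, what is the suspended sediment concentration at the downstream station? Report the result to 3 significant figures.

Mixed concentration C = ΣQC/ΣQ = (9.000·20.00 + 0.2000·391.0) / 9.200 = 258.2/9.200 = 28.07 mg/L.
Travel time t = 18·1000 / 0.87 = 20690 s = 5.747 h.
Half-life 0.554 d → k = ln 2 / 0.554 = 1.251 d⁻¹.
Decay over the reach: 28.07·exp(−kt) = 28.07·0.7411 = 20.80 mg/L.

20.8 mg/L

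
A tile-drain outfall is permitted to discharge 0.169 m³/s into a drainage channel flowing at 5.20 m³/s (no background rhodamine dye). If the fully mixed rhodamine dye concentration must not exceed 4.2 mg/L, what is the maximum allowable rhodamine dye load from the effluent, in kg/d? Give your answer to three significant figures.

Mass balance at the limit: 5.200·0 + 0.1690·Cₑ = 5.369·4.2 → Cₑ = 133.4 mg/L.
Load = 0.1690 m³/s × 133.4 g/m³ × 86 400 s/d = 1948 kg/d.

1950 kg/d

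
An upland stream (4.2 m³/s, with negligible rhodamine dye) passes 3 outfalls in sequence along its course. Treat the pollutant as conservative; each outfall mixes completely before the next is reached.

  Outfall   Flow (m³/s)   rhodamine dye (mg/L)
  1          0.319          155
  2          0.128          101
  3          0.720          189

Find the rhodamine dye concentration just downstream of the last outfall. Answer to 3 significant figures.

Outfall 1: combined Q = 4.519 m³/s; C = (4.200·0 + 0.3190·155.0)/4.519 = 10.94 mg/L.
Outfall 2: combined Q = 4.647 m³/s; C = (4.519·10.94 + 0.1280·101.0)/4.647 = 13.42 mg/L.
Outfall 3: combined Q = 5.367 m³/s; C = (4.647·13.42 + 0.7200·189.0)/5.367 = 36.98 mg/L.

37.0 mg/L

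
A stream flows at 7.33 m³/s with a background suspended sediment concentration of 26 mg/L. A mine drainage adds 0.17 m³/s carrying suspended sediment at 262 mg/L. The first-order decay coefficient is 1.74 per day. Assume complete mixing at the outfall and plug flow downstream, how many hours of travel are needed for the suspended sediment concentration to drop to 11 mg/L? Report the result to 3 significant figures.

Mass balance: C = (7.330·26.00 + 0.1700·262.0) / 7.500 = 235.1/7.500 = 31.35 mg/L.
31.35·exp(−k·t) = 11 → t = ln(31.35/11)/k = 52000 s = 14.45 h.

14.4 h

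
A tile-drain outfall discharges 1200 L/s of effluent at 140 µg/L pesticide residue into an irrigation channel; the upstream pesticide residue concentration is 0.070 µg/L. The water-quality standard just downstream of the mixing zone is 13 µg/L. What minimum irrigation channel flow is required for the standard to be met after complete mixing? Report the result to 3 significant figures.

11800 L/s

Set C_mix = 13: (Q·0.07000 + 1200·140.0) / (Q + 1200) = 13
→ Q = 1200·(140.0 − 13)/(13 − 0.07000) = 11790 L/s.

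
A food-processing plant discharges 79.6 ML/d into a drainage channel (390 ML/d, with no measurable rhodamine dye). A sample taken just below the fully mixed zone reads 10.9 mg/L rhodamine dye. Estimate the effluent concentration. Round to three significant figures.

64.3 mg/L

Mass balance: 390.0·0 + 79.60·Cₑ = 469.6·10.90
→ Cₑ = (469.6·10.90 − 390.0·0) / 79.60 = 64.30 mg/L.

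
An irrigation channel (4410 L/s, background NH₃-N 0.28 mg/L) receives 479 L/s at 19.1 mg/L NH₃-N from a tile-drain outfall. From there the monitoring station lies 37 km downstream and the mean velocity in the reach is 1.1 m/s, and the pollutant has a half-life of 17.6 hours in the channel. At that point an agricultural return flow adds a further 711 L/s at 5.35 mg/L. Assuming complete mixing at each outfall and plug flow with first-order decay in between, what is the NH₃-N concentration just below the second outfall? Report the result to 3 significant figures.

1.96 mg/L

After mixing, C = (4410·0.2800 + 479.0·19.10) / 4889 = 10380/4889 = 2.124 mg/L; combined flow 4889 L/s.
Travel time t = 37·1000 / 1.1 = 33640 s = 9.343 h.
Half-life 17.6 h → k = ln 2 / 17.6 = 0.03938 h⁻¹ = 0.9452 d⁻¹.
First-order decay: C = 2.124·exp(−k·t) = 2.124·0.6921 = 1.470 mg/L.
At the second outfall, C = (4889·1.470 + 711.0·5.350) / (4889 + 711.0) = 1.963 mg/L.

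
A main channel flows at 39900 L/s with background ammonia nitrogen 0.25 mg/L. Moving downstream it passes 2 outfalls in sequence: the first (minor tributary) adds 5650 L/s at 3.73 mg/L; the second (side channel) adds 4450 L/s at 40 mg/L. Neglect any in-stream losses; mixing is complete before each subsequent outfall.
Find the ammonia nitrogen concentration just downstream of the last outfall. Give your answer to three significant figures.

After outfall 1: Q = 39900 + 5650 = 45550 L/s; C = (39900·0.2500 + 5650·3.730)/45550 = 0.6817 mg/L.
After outfall 2: Q = 45550 + 4450 = 50000 L/s; C = (45550·0.6817 + 4450·40.00)/50000 = 4.181 mg/L.

4.18 mg/L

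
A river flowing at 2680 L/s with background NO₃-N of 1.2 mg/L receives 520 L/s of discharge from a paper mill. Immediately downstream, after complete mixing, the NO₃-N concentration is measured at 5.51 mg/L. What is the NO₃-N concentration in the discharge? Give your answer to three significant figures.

Mass balance: 2680·1.200 + 520.0·Cₑ = 3200·5.510
→ Cₑ = (3200·5.510 − 2680·1.200) / 520.0 = 27.72 mg/L.

27.7 mg/L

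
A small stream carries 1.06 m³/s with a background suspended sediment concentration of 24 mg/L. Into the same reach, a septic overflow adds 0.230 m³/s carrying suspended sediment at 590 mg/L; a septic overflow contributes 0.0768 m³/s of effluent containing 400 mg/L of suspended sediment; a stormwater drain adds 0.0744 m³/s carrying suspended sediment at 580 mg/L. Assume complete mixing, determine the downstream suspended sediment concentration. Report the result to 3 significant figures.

After mixing, C = (1.060·24.00 + 0.2300·590.0 + 0.07680·400.0 + 0.07440·580.0) / 1.441 = 235.0/1.441 = 163.1 mg/L.

163 mg/L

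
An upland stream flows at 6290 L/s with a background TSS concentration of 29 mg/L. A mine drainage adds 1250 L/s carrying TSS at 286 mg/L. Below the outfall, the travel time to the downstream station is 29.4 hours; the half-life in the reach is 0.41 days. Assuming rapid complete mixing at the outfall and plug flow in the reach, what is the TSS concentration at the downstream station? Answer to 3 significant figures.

Mass balance: C = (6290·29.00 + 1250·286.0) / 7540 = 539900/7540 = 71.61 mg/L.
Half-life 0.41 d → k = ln 2 / 0.41 = 1.691 d⁻¹.
After decay, C = 71.61 × e^(−kt) = 71.61 × 0.1261 = 9.027 mg/L.

9.03 mg/L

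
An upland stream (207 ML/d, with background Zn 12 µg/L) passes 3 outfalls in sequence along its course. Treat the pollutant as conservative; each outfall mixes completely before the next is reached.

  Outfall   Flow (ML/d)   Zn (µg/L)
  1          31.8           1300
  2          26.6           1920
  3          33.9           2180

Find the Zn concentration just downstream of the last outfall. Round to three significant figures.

Outfall 1: combined Q = 238.8 ML/d; C = (207.0·12.00 + 31.80·1300)/238.8 = 183.5 µg/L.
Outfall 2: combined Q = 265.4 ML/d; C = (238.8·183.5 + 26.60·1920)/265.4 = 357.6 µg/L.
Outfall 3: combined Q = 299.3 ML/d; C = (265.4·357.6 + 33.90·2180)/299.3 = 564.0 µg/L.

564 µg/L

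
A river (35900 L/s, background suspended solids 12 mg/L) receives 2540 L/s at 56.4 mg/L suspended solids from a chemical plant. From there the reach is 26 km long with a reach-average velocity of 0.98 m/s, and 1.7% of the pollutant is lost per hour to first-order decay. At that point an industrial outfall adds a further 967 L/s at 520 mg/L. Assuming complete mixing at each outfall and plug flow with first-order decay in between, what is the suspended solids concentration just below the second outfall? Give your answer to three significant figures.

Mixed concentration C = ΣQC/ΣQ = (35900·12.00 + 2540·56.40) / 38440 = 574100/38440 = 14.93 mg/L; combined flow 38440 L/s.
Travel time t = 26·1000 / 0.98 = 26530 s = 7.370 h.
1.7%/h lost → k = −ln(1 − 0.017) = 0.01715 h⁻¹.
Decay over the reach: 14.93·exp(−kt) = 14.93·0.8813 = 13.16 mg/L.
At the second outfall, C = (38440·13.16 + 967.0·520.0) / (38440 + 967.0) = 25.60 mg/L.

25.6 mg/L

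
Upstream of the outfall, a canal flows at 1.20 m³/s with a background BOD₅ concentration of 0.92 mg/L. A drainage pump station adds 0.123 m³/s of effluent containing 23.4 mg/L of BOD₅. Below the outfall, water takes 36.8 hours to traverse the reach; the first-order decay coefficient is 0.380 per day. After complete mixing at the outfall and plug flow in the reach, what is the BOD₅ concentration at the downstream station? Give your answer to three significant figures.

After mixing, C = (1.200·0.9200 + 0.1230·23.40) / 1.323 = 3.982/1.323 = 3.010 mg/L.
Applying C = C₀e^(−kt): 3.010 × 0.5584 = 1.681 mg/L.

1.68 mg/L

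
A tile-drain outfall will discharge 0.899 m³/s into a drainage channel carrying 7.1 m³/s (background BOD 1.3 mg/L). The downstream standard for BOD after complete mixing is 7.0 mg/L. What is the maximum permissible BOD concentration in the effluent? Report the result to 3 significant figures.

52.0 mg/L

At the limit, (Qr·Cr + Qe·Cₑ)/(Qr + Qe) = 7.0:
Cₑ = (7.999·7.0 − 7.100·1.300) / 0.8990 = 52.02 mg/L.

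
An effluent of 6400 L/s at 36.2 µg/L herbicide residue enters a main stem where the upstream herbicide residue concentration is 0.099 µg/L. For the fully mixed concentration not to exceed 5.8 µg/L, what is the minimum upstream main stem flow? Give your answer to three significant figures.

Set C_mix = 5.8: (Q·0.09900 + 6400·36.20) / (Q + 6400) = 5.8
→ Q = 6400·(36.20 − 5.8)/(5.8 − 0.09900) = 34130 L/s.

34100 L/s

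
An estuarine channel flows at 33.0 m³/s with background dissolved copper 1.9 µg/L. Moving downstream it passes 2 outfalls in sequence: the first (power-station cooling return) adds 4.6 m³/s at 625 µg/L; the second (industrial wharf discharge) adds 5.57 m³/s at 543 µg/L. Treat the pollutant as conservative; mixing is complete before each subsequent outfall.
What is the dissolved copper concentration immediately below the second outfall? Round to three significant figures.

Outfall 1: combined Q = 37.60 m³/s; C = (33.00·1.900 + 4.600·625.0)/37.60 = 78.13 µg/L.
Outfall 2: combined Q = 43.17 m³/s; C = (37.60·78.13 + 5.570·543.0)/43.17 = 138.1 µg/L.

138 µg/L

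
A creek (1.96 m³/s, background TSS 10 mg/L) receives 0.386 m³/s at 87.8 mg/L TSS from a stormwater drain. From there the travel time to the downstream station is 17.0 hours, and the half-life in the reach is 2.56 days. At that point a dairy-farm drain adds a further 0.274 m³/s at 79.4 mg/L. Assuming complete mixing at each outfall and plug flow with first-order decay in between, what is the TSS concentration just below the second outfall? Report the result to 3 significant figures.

Mass balance: C = (1.960·10.00 + 0.3860·87.80) / 2.346 = 53.49/2.346 = 22.80 mg/L; combined flow 2.346 m³/s.
Half-life 2.56 d → k = ln 2 / 2.56 = 0.2708 d⁻¹.
After decay, C = 22.80 × e^(−kt) = 22.80 × 0.8255 = 18.82 mg/L.
Second outfall: C = (2.346·18.82 + 0.2740·79.40)/2.620 = 25.16 mg/L.

25.2 mg/L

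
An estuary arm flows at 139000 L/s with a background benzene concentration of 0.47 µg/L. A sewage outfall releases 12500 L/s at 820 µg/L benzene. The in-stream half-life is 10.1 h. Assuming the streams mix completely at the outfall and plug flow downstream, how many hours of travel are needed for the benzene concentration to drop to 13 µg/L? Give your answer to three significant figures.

24.1 h

Mass balance: C = (139000·0.4700 + 12500·820.0) / 151500 = 10320000/151500 = 68.09 µg/L.
Half-life 10.1 h → k = ln 2 / 10.1 = 0.06863 h⁻¹ = 1.647 d⁻¹.
68.09·exp(−k·t) = 13 → t = ln(68.09/13)/k = 86860 s = 24.13 h.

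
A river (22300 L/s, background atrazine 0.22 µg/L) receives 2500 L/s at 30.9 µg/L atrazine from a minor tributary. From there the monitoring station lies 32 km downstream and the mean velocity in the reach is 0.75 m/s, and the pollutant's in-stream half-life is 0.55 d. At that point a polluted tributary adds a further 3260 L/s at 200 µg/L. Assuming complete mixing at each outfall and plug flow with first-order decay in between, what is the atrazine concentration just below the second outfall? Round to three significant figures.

After mixing, C = (22300·0.2200 + 2500·30.90) / 24800 = 82160/24800 = 3.313 µg/L; combined flow 24800 L/s.
Travel time t = 32·1000 / 0.75 = 42670 s = 11.85 h.
Half-life 0.55 d → k = ln 2 / 0.55 = 1.260 d⁻¹.
Applying C = C₀e^(−kt): 3.313 × 0.5367 = 1.778 µg/L.
At the second outfall, C = (24800·1.778 + 3260·200.0) / (24800 + 3260) = 24.81 µg/L.

24.8 µg/L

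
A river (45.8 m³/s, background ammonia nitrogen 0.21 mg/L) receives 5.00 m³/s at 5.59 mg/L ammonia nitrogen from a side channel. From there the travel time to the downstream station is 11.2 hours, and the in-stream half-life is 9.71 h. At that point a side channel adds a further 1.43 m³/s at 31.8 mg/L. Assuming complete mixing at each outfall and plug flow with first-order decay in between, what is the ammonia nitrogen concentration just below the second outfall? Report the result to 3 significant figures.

Conservation of mass: C = (45.80·0.2100 + 5.000·5.590) / 50.80 = 37.57/50.80 = 0.7395 mg/L; combined flow 50.80 m³/s.
Half-life 9.71 h → k = ln 2 / 9.71 = 0.07138 h⁻¹ = 1.713 d⁻¹.
Applying C = C₀e^(−kt): 0.7395 × 0.4495 = 0.3325 mg/L.
Second outfall: C = (50.80·0.3325 + 1.430·31.80)/52.23 = 1.194 mg/L.

1.19 mg/L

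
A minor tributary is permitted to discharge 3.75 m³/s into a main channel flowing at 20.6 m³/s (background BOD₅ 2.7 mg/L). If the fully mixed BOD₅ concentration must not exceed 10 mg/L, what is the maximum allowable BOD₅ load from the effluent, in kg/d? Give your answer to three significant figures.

Mass balance at the limit: 20.60·2.700 + 3.750·Cₑ = 24.35·10 → Cₑ = 50.10 mg/L.
Load = 3.750 m³/s × 50.10 g/m³ × 86 400 s/d = 16230 kg/d.

16200 kg/d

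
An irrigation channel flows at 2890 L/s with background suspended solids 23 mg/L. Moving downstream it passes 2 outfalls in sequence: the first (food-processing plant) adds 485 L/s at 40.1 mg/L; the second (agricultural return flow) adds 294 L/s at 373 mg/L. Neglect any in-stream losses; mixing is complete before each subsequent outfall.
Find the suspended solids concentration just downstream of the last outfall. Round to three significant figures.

Outfall 1: combined Q = 3375 L/s; C = (2890·23.00 + 485.0·40.10)/3375 = 25.46 mg/L.
Outfall 2: combined Q = 3669 L/s; C = (3375·25.46 + 294.0·373.0)/3669 = 53.31 mg/L.

53.3 mg/L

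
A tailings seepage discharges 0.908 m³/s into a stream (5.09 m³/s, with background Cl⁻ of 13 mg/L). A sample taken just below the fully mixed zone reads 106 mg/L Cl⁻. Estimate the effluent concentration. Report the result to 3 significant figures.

627 mg/L

Mass balance: 5.090·13.00 + 0.9080·Cₑ = 5.998·106.0
→ Cₑ = (5.998·106.0 − 5.090·13.00) / 0.9080 = 627.3 mg/L.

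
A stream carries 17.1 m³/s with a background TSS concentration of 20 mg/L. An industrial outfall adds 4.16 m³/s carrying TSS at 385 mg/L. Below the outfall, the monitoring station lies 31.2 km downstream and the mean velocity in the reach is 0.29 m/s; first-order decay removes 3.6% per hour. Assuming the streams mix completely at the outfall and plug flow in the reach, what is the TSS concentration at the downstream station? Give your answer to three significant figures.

30.6 mg/L

Conservation of mass: C = (17.10·20.00 + 4.160·385.0) / 21.26 = 1944/21.26 = 91.42 mg/L.
Travel time t = 31.2·1000 / 0.29 = 107600 s = 29.89 h.
3.6%/h lost → k = −ln(1 − 0.036) = 0.03666 h⁻¹.
Decay over the reach: 91.42·exp(−kt) = 91.42·0.3343 = 30.56 mg/L.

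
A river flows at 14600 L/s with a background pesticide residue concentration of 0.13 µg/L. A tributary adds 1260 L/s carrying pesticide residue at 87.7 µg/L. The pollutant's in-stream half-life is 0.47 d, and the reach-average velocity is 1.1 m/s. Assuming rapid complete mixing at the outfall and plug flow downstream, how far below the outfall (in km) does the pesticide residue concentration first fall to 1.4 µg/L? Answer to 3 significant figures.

105 km

After mixing, C = (14600·0.1300 + 1260·87.70) / 15860 = 112400/15860 = 7.087 µg/L.
Half-life 0.47 d → k = ln 2 / 0.47 = 1.475 d⁻¹.
Set 7.087·exp(−k·t) = 1.4 → t = ln(7.087/1.4)/k = 95010 s = 26.39 h.
Distance = v·t = 1.1·95010 = 104500 m = 104.5 km.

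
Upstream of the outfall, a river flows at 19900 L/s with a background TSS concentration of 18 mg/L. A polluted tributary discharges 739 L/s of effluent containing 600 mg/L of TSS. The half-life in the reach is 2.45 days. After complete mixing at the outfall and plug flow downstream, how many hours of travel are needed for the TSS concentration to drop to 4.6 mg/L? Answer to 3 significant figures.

181 h

Conservation of mass: C = (19900·18.00 + 739.0·600.0) / 20640 = 801600/20640 = 38.84 mg/L.
Half-life 2.45 d → k = ln 2 / 2.45 = 0.2829 d⁻¹.
38.84·exp(−k·t) = 4.6 → t = ln(38.84/4.6)/k = 651500 s = 181.0 h.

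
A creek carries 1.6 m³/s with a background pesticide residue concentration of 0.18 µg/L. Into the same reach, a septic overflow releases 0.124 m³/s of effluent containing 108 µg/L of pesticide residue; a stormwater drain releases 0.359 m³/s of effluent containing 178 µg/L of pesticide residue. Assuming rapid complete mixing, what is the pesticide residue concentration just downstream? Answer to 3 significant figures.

37.2 µg/L

Mass balance: C = (1.600·0.1800 + 0.1240·108.0 + 0.3590·178.0) / 2.083 = 77.58/2.083 = 37.25 µg/L.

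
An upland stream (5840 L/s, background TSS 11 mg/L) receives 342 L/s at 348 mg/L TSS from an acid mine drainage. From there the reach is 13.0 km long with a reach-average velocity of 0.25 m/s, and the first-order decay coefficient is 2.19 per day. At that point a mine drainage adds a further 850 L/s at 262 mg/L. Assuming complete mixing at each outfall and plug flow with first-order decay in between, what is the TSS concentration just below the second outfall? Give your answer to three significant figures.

Flow-weighted average: C = (5840·11.00 + 342.0·348.0) / 6182 = 183300/6182 = 29.64 mg/L; combined flow 6182 L/s.
Travel time t = 13.0·1000 / 0.25 = 52000 s = 14.44 h.
First-order decay: C = 29.64·exp(−k·t) = 29.64·0.2677 = 7.934 mg/L.
At the second outfall, C = (6182·7.934 + 850.0·262.0) / (6182 + 850.0) = 38.64 mg/L.

38.6 mg/L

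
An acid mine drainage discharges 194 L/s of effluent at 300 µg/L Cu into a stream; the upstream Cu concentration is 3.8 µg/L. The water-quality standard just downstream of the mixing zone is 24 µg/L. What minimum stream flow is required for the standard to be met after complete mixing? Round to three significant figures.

Set C_mix = 24: (Q·3.800 + 194.0·300.0) / (Q + 194.0) = 24
→ Q = 194.0·(300.0 − 24)/(24 − 3.800) = 2651 L/s.

2650 L/s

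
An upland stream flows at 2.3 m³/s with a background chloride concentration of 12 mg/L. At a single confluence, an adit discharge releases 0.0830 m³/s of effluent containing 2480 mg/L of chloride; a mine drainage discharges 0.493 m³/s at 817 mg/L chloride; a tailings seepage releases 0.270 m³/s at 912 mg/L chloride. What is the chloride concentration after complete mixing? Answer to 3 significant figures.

281 mg/L

Mixed concentration C = ΣQC/ΣQ = (2.300·12.00 + 0.08300·2480 + 0.4930·817.0 + 0.2700·912.0) / 3.146 = 882.5/3.146 = 280.5 mg/L.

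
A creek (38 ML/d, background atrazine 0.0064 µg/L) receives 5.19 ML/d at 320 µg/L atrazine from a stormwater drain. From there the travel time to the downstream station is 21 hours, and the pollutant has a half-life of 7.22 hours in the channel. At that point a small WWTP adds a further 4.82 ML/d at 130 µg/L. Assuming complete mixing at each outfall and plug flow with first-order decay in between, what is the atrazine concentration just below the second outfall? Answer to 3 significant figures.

17.7 µg/L

Conservation of mass: C = (38.00·0.006400 + 5.190·320.0) / 43.19 = 1661/43.19 = 38.46 µg/L; combined flow 43.19 ML/d.
Half-life 7.22 h → k = ln 2 / 7.22 = 0.09600 h⁻¹ = 2.304 d⁻¹.
Decay over the reach: 38.46·exp(−kt) = 38.46·0.1332 = 5.122 µg/L.
Second outfall: C = (43.19·5.122 + 4.820·130.0)/48.01 = 17.66 µg/L.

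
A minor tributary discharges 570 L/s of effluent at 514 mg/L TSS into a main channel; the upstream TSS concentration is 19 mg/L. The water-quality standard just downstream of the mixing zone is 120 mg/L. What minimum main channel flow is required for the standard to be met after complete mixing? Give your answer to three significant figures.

Set C_mix = 120: (Q·19.00 + 570.0·514.0) / (Q + 570.0) = 120
→ Q = 570.0·(514.0 − 120)/(120 − 19.00) = 2224 L/s.

2220 L/s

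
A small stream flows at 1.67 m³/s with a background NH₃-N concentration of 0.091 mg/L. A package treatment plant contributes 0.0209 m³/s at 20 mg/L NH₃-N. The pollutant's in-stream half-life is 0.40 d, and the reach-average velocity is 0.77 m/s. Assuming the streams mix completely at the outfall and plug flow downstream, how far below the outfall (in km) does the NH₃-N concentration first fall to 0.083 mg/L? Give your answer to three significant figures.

53.8 km

Conservation of mass: C = (1.670·0.09100 + 0.02090·20.00) / 1.691 = 0.5700/1.691 = 0.3371 mg/L.
Half-life 0.40 d → k = ln 2 / 0.40 = 1.733 d⁻¹.
Set 0.3371·exp(−k·t) = 0.083 → t = ln(0.3371/0.083)/k = 69880 s = 19.41 h.
Distance = v·t = 0.77·69880 = 53810 m = 53.81 km.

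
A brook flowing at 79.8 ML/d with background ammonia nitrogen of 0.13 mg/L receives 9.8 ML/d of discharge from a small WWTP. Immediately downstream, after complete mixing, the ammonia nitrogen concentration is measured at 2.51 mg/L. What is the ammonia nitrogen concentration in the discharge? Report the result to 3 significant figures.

Mass balance: 79.80·0.1300 + 9.800·Cₑ = 89.60·2.510
→ Cₑ = (89.60·2.510 − 79.80·0.1300) / 9.800 = 21.89 mg/L.

21.9 mg/L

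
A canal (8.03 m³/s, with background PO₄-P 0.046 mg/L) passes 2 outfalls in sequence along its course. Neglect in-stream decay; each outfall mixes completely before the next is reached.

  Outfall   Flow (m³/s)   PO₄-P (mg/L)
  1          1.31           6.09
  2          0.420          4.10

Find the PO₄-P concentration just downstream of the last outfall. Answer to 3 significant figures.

Outfall 1: combined Q = 9.340 m³/s; C = (8.030·0.04600 + 1.310·6.090)/9.340 = 0.8937 mg/L.
Outfall 2: combined Q = 9.760 m³/s; C = (9.340·0.8937 + 0.4200·4.100)/9.760 = 1.032 mg/L.

1.03 mg/L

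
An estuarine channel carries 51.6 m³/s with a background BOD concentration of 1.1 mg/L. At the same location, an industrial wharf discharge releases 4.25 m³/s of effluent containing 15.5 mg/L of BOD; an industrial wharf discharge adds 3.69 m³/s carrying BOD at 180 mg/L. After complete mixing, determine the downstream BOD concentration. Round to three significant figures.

Conservation of mass: C = (51.60·1.100 + 4.250·15.50 + 3.690·180.0) / 59.54 = 786.8/59.54 = 13.22 mg/L.

13.2 mg/L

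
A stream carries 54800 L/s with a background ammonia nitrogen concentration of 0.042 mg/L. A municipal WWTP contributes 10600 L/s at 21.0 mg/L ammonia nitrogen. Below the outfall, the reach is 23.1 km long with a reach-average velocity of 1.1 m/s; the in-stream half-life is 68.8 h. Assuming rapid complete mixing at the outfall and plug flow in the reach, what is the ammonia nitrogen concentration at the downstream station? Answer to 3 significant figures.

3.24 mg/L

Mass balance: C = (54800·0.04200 + 10600·21.00) / 65400 = 224900/65400 = 3.439 mg/L.
Travel time t = 23.1·1000 / 1.1 = 21000 s = 5.833 h.
Half-life 68.8 h → k = ln 2 / 68.8 = 0.01007 h⁻¹ = 0.2418 d⁻¹.
First-order decay: C = 3.439·exp(−k·t) = 3.439·0.9429 = 3.243 mg/L.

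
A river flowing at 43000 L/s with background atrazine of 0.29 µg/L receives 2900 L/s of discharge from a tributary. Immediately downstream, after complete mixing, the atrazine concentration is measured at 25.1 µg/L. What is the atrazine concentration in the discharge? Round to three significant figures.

393 µg/L

Mass balance: 43000·0.2900 + 2900·Cₑ = 45900·25.10
→ Cₑ = (45900·25.10 − 43000·0.2900) / 2900 = 393.0 µg/L.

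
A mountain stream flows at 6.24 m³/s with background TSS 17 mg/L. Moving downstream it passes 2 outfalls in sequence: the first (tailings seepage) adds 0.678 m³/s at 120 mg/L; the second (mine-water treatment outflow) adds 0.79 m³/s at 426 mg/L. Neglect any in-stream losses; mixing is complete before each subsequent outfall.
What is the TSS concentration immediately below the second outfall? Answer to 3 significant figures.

Below outfall 1: Q → 6.918 m³/s, C = (6.240·17.00 + 0.6780·120.0)/6.918 = 27.09 mg/L.
Below outfall 2: Q → 7.708 m³/s, C = (6.918·27.09 + 0.7900·426.0)/7.708 = 67.98 mg/L.

68.0 mg/L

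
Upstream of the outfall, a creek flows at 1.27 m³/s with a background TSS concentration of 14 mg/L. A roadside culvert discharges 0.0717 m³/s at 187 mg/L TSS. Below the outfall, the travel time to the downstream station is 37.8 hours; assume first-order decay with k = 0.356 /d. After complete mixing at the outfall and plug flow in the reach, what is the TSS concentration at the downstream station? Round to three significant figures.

13.3 mg/L

Conservation of mass: C = (1.270·14.00 + 0.07170·187.0) / 1.342 = 31.19/1.342 = 23.25 mg/L.
First-order decay: C = 23.25·exp(−k·t) = 23.25·0.5708 = 13.27 mg/L.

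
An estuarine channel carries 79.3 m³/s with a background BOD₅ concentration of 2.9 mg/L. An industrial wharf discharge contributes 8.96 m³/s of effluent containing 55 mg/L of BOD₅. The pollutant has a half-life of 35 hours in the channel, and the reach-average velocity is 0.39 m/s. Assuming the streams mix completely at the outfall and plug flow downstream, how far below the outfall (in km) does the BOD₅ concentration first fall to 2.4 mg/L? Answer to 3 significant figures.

87.0 km

Conservation of mass: C = (79.30·2.900 + 8.960·55.00) / 88.26 = 722.8/88.26 = 8.189 mg/L.
Half-life 35 h → k = ln 2 / 35 = 0.01980 h⁻¹ = 0.4753 d⁻¹.
Set 8.189·exp(−k·t) = 2.4 → t = ln(8.189/2.4)/k = 223100 s = 61.97 h.
Distance = v·t = 0.39·223100 = 87010 m = 87.01 km.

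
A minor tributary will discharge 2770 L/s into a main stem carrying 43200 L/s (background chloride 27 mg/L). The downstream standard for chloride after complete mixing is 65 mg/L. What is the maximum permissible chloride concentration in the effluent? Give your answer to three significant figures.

658 mg/L

At the limit, (Qr·Cr + Qe·Cₑ)/(Qr + Qe) = 65:
Cₑ = (45970·65 − 43200·27.00) / 2770 = 657.6 mg/L.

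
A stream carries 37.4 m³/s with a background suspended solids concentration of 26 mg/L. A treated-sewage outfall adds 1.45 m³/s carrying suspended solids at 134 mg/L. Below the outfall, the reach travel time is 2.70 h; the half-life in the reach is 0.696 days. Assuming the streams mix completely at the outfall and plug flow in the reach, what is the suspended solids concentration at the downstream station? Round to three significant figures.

26.8 mg/L

Conservation of mass: C = (37.40·26.00 + 1.450·134.0) / 38.85 = 1167/38.85 = 30.03 mg/L.
Half-life 0.696 d → k = ln 2 / 0.696 = 0.9959 d⁻¹.
First-order decay: C = 30.03·exp(−k·t) = 30.03·0.8940 = 26.85 mg/L.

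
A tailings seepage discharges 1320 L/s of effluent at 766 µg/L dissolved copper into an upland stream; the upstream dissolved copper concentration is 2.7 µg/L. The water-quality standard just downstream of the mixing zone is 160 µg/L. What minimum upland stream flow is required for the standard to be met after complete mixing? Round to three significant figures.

Set C_mix = 160: (Q·2.700 + 1320·766.0) / (Q + 1320) = 160
→ Q = 1320·(766.0 − 160)/(160 − 2.700) = 5085 L/s.

5090 L/s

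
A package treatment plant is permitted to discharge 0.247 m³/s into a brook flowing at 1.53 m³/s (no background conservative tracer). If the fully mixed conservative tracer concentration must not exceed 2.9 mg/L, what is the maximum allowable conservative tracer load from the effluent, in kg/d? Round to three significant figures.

445 kg/d

Mass balance at the limit: 1.530·0 + 0.2470·Cₑ = 1.777·2.9 → Cₑ = 20.86 mg/L.
Load = 0.2470 m³/s × 20.86 g/m³ × 86 400 s/d = 445.2 kg/d.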